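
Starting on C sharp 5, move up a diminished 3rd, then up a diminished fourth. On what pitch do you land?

C#5 up a diminished third → Eb5 (2 semitones).
Eb5 up a diminished fourth → Abb5 (4 semitones).

A double-flat 5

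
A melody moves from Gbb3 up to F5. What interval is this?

G to F spans seven letter names (G-A-B-C-D-E-F), plus an octave, so the interval is some kind of fourteenth.
Gbb3 to F5 spans 24 semitones — one semitone wider than the major fourteenth (23) — giving an augmented fourteenth.
(Equivalently, a compound augmented seventh: an augmented seventh plus an octave.)

augmented fourteenth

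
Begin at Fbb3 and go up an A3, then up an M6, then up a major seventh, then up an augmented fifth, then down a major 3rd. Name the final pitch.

G#5

Up an augmented third from Fbb3: Ab3 (5 semitones up).
Ab3 up a major sixth → F4 (9 semitones).
F4 up a major seventh → E5 (11 semitones).
An augmented fifth up from E5 is B#5.
B#5 down a major third → G#5 (4 semitones).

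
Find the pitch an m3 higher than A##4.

Three letter names up from A: C.
A minor third is 3 semitones; 3 semitones up from A##4 gives C##5.

C##5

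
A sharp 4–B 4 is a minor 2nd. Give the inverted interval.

M7

Inverted interval numbers add to nine, so a second pairs with a seventh (2 + 7 = 9).
The quality also flips — minor becomes major — giving a major seventh.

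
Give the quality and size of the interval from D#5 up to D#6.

perfect octave

D to D is the same letter name, plus an octave, so the interval is some kind of octave.
The perfect octave spans 12 semitones, and D#5 to D#6 is exactly 12 semitones — so this is a perfect octave.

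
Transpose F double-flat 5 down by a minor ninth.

Counting two letter names plus an octave down from F lands on E.
A minor ninth is 13 semitones; 13 semitones down from Fbb5 gives Ebb4.

E double-flat 4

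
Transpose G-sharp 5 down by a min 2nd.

F-double-sharp 5

Counting two letter names down from G lands on F.
Moving 1 semitone down from G#5 (the size of a minor second) reaches F##5.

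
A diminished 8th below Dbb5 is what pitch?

Db4

The letter stays D (same as the start), shifted an octave down.
A diminished octave spans 11 semitones, so from Dbb5 the target pitch is Db4.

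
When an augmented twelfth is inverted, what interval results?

First reduce the compound augmented twelfth to its simple form, an augmented fifth.
Interval numbers invert to sum to nine: 5 + 4 = 9, so a fifth inverts to a fourth.
Quality inverts too: augmented becomes diminished. That makes the inversion a diminished fourth.

d4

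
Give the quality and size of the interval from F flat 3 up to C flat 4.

perfect fifth

F to C spans five letter names (F-G-A-B-C), so the interval is some kind of fifth.
Counting semitones, Fb3→Cb4 is 7, which is the perfect fifth.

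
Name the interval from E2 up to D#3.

major seventh

E to D spans seven letter names (E-F-G-A-B-C-D) — that makes it a seventh of some quality.
The major seventh spans 11 semitones, and E2 to D#3 is exactly 11 semitones — so this is a major seventh.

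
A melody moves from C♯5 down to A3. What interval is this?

Descending from C#5 to A3 is the same interval as ascending A3 to C#5.
A to C spans three letter names (A-B-C), plus an octave — that makes it a tenth of some quality.
A3 to C#5 is 16 semitones, matching the major tenth exactly, so the quality is major.
(Equivalently, a compound major third: a major third plus an octave.)

major tenth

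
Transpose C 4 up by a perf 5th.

G 4

Five letter names up from C: G.
A perfect fifth spans 7 semitones, so from C4 the target pitch is G4.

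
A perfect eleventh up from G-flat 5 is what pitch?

C-flat 7

Four letters up from G (plus an octave) reaches C.
A perfect eleventh spans 17 semitones, so from Gb5 the target pitch is Cb7.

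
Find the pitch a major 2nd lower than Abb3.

Gbb3

Counting two letter names down from A lands on G.
A major second is 2 semitones; 2 semitones down from Abb3 gives Gbb3.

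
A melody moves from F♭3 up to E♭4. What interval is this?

major seventh

F to E spans seven letter names (F-G-A-B-C-D-E), so the interval is some kind of seventh.
Fb3 to Eb4 is 11 semitones, matching the major seventh exactly, so the quality is major.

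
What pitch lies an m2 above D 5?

E-flat 5

Counting two letter names up from D lands on E.
Moving 1 semitone up from D5 (the size of a minor second) reaches Eb5.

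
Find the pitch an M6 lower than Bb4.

Db4

Counting six letter names down from B lands on D.
A major sixth is 9 semitones; 9 semitones down from Bb4 gives Db4.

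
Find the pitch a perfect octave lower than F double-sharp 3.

F double-sharp 2

An octave keeps the letter name F, an octave down from F.
A perfect octave spans 12 semitones, so from F##3 the target pitch is F##2.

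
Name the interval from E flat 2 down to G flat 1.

Descending from Eb2 to Gb1 is the same interval as ascending Gb1 to Eb2.
G to E spans six letter names (G-A-B-C-D-E), so the interval is some kind of sixth.
The major sixth spans 9 semitones, and Gb1 to Eb2 is exactly 9 semitones — so this is a major sixth.

major sixth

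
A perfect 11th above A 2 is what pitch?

D 4

Four letters up from A (plus an octave) reaches D.
A perfect eleventh is 17 semitones; 17 semitones up from A2 gives D4.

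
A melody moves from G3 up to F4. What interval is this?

G to F spans seven letter names (G-A-B-C-D-E-F), so the interval is some kind of seventh.
G3 to F4 is 10 semitones, a half step short of the major seventh (11), so this is minor.

minor 7th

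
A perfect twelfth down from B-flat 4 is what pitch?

E-flat 3

Counting five letter names plus an octave down from B lands on E.
Moving 19 semitones down from Bb4 (the size of a perfect twelfth) reaches Eb3.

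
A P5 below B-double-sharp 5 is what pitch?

Counting five letter names down from B lands on E.
A perfect fifth spans 7 semitones, so from B##5 the target pitch is E##5.

E-double-sharp 5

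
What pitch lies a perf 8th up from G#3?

The letter stays G (same as the start), shifted an octave up.
A perfect octave spans 12 semitones, so from G#3 the target pitch is G#4.

G#4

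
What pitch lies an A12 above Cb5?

Five letters up from C (plus an octave) reaches G.
An augmented twelfth is 20 semitones; 20 semitones up from Cb5 gives G6.

G6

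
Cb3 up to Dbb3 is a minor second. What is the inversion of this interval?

M7

Interval numbers invert to sum to nine: 2 + 7 = 9, so a second inverts to a seventh.
And minor becomes major under inversion, so we get a major seventh.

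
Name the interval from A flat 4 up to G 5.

A to G spans seven letter names (A-B-C-D-E-F-G): a seventh.
Ab4 to G5 is 11 semitones, matching the major seventh exactly, so the quality is major.

M7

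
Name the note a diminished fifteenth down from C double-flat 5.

C flat 3

For a fifteenth the letter name doesn't change: still C, two octaves down.
A diminished fifteenth spans 23 semitones, so from Cbb5 the target pitch is Cb3.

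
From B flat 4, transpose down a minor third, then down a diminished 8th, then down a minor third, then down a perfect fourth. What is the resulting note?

B sharp 2

A minor third down from Bb4 is G4.
G4 down a diminished octave → G#3 (11 semitones).
A minor third down from G#3 is E#3.
A perfect fourth down from E#3 is B#2.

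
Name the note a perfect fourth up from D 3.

Counting four letter names up from D lands on G.
A perfect fourth is 5 semitones; 5 semitones up from D3 gives G3.

G 3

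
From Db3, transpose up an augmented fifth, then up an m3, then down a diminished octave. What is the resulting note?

C#3

Db3 up an augmented fifth → A3 (8 semitones).
Up a minor third from A3: C4 (3 semitones up).
A diminished octave down from C4 is C#3.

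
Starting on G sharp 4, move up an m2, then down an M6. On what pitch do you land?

C 4

A minor second up from G#4 is A4.
Down a major sixth from A4: C4 (9 semitones down).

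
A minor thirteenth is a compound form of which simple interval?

minor 6th

Take out an octave (7 from the number): 13 − 7 = 6.
So a minor thirteenth is an octave plus a minor sixth. The quality is unchanged.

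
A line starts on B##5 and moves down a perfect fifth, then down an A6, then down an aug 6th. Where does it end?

Bb3

B##5 down a perfect fifth → E##5 (7 semitones).
An augmented sixth down from E##5 is G#4.
An augmented sixth down from G#4 is Bb3.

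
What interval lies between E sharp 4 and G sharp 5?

m10

E to G spans three letter names (E-F-G), plus an octave, so the interval is some kind of tenth.
A major tenth would be 16 semitones, but E#4 to G#5 is 15 — one semitone narrower, making it a minor tenth.
(Equivalently, a compound minor third: a minor third plus an octave.)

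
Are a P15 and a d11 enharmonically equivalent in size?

A perfect fifteenth is 24 semitones but a diminished eleventh is 16 semitones — different sizes.

No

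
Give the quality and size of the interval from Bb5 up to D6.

major third

B to D spans three letter names (B-C-D): a third.
Counting semitones, Bb5→D6 is 4, which is the major third.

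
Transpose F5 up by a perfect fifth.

The fifth takes the letter from F up to C.
A perfect fifth spans 7 semitones, so from F5 the target pitch is C6.

C6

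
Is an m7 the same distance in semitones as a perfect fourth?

10 semitones (minor seventh) vs 5 semitones (perfect fourth): not equal.

No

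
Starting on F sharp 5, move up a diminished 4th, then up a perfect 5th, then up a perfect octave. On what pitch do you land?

F#5 up a diminished fourth → Bb5 (4 semitones).
A perfect fifth up from Bb5 is F6.
Up a perfect octave from F6: F7 (12 semitones up).

F 7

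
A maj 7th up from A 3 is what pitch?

Seven letter names up from A: G.
A major seventh spans 11 semitones, so from A3 the target pitch is G#4.

G sharp 4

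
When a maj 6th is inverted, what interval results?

The rule of nine gives the new number: 9 − 6 = 3, so a sixth becomes a third.
The quality also flips — major becomes minor — giving a minor third.

m3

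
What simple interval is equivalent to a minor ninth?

Subtracting seven from the interval number removes an octave: 9 − 7 = 2.
So a minor ninth is an octave plus a minor second. The quality is unchanged.

m2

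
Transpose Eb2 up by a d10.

Gbb3

Counting three letter names plus an octave up from E lands on G.
A diminished tenth spans 14 semitones, so from Eb2 the target pitch is Gbb3.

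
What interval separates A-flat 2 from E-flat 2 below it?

perfect fourth

Descending from Ab2 to Eb2 is the same interval as ascending Eb2 to Ab2.
E to A spans four letter names (E-F-G-A) — that makes it a fourth of some quality.
The perfect fourth spans 5 semitones, and Eb2 to Ab2 is exactly 5 semitones — so this is a perfect fourth.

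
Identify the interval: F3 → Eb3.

M2

Descending from F3 to Eb3 is the same interval as ascending Eb3 to F3.
E to F spans two letter names (E-F) — that makes it a second of some quality.
The major second spans 2 semitones, and Eb3 to F3 is exactly 2 semitones — so this is a major second.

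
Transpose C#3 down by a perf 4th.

Four letter names down from C: G.
A perfect fourth is 5 semitones; 5 semitones down from C#3 gives G#2.

G#2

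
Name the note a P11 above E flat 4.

A flat 5

Four letters up from E (plus an octave) reaches A.
A perfect eleventh spans 17 semitones, so from Eb4 the target pitch is Ab5.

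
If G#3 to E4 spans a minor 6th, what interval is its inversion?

major third

The rule of nine gives the new number: 9 − 6 = 3, so a sixth becomes a third.
The quality also flips — minor becomes major — giving a major third.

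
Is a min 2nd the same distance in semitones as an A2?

No

1 semitone (minor second) vs 3 semitones (augmented second): not equal.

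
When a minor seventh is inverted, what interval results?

M2

Inverted interval numbers add to nine, so a seventh pairs with a second (7 + 2 = 9).
And minor becomes major under inversion, so we get a major second.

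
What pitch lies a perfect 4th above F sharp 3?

B 3

Four letter names up from F: B.
Moving 5 semitones up from F#3 (the size of a perfect fourth) reaches B3.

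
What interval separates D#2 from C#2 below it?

major second

Descending from D#2 to C#2 is the same interval as ascending C#2 to D#2.
C to D spans two letter names (C-D) — that makes it a second of some quality.
C#2 to D#2 is 2 semitones, matching the major second exactly, so the quality is major.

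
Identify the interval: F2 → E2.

m2

Descending from F2 to E2 is the same interval as ascending E2 to F2.
E to F spans two letter names (E-F) — that makes it a second of some quality.
A major second would be 2 semitones, but E2 to F2 is 1 — one semitone narrower, making it a minor second.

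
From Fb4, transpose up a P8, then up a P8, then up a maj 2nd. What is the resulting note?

Fb4 up a perfect octave → Fb5 (12 semitones).
Up a perfect octave from Fb5: Fb6 (12 semitones up).
Up a major second from Fb6: Gb6 (2 semitones up).

Gb6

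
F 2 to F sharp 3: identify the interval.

augmented octave

F to F is the same letter name, plus an octave: an octave.
A perfect octave would be 12 semitones; F2 to F#3 is 13, one semitone wider, so the interval is augmented.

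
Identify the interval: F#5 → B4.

Descending from F#5 to B4 is the same interval as ascending B4 to F#5.
B to F spans five letter names (B-C-D-E-F): a fifth.
The perfect fifth spans 7 semitones, and B4 to F#5 is exactly 7 semitones — so this is a perfect fifth.

perfect 5th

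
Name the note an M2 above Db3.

Eb3

The second takes the letter from D up to E.
A major second is 2 semitones; 2 semitones up from Db3 gives Eb3.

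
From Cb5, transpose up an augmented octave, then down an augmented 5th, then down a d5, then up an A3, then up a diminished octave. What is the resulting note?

Cb5 up an augmented octave → C6 (13 semitones).
Down an augmented fifth from C6: Fb5 (8 semitones down).
Down a diminished fifth from Fb5: Bb4 (6 semitones down).
An augmented third up from Bb4 is D#5.
Up a diminished octave from D#5: D6 (11 semitones up).

D6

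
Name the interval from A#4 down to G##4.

minor second

Descending from A#4 to G##4 is the same interval as ascending G##4 to A#4.
G to A spans two letter names (G-A) — that makes it a second of some quality.
A major second would be 2 semitones, but G##4 to A#4 is 1 — one semitone narrower, making it a minor second.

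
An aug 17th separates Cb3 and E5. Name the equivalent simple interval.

Take out 2 octaves (14 from the number): 17 − 14 = 3.
So an augmented seventeenth is 2 octaves plus an augmented third. The quality is unchanged.

A3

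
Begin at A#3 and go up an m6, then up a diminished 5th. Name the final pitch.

A minor sixth up from A#3 is F#4.
F#4 up a diminished fifth → C5 (6 semitones).

C5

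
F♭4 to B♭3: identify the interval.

diminished 5th

Descending from Fb4 to Bb3 is the same interval as ascending Bb3 to Fb4.
B to F spans five letter names (B-C-D-E-F): a fifth.
The perfect fifth is 7 semitones; here we have 6, one semitone narrower: diminished.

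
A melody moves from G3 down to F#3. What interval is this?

minor second

Descending from G3 to F#3 is the same interval as ascending F#3 to G3.
F to G spans two letter names (F-G), so the interval is some kind of second.
A major second would be 2 semitones, but F#3 to G3 is 1 — one semitone narrower, making it a minor second.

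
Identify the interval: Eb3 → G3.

major third

E to G spans three letter names (E-F-G) — that makes it a third of some quality.
Eb3 to G3 is 4 semitones, matching the major third exactly, so the quality is major.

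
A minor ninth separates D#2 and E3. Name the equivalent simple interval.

minor 2nd

Subtracting seven from the interval number removes an octave: 9 − 7 = 2.
So a minor ninth is an octave plus a minor second. The quality is unchanged.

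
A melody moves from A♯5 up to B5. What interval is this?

m2

A to B spans two letter names (A-B), so the interval is some kind of second.
At 1 semitone, A#5→B5 falls one short of a major second: minor.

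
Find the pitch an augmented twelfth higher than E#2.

B##3

Counting five letter names plus an octave up from E lands on B.
Moving 20 semitones up from E#2 (the size of an augmented twelfth) reaches B##3.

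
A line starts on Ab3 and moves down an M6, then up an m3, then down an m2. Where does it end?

Db3

A major sixth down from Ab3 is Cb3.
Up a minor third from Cb3: Ebb3 (3 semitones up).
Ebb3 down a minor second → Db3 (1 semitone).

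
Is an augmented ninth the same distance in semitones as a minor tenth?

Yes

Both span 15 semitones: an augmented ninth and a minor tenth are the same chromatic distance.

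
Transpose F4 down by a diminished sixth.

Counting six letter names down from F lands on A.
Moving 7 semitones down from F4 (the size of a diminished sixth) reaches A#3.

A#3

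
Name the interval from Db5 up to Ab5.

perfect fifth

D to A spans five letter names (D-E-F-G-A) — that makes it a fifth of some quality.
The perfect fifth spans 7 semitones, and Db5 to Ab5 is exactly 7 semitones — so this is a perfect fifth.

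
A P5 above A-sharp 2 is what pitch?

Counting five letter names up from A lands on E.
A perfect fifth spans 7 semitones, so from A#2 the target pitch is E#3.

E-sharp 3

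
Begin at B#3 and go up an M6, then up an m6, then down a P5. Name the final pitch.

Up a major sixth from B#3: G##4 (9 semitones up).
A minor sixth up from G##4 is E#5.
Down a perfect fifth from E#5: A#4 (7 semitones down).

A#4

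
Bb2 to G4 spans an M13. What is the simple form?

major 6th

Take out an octave (7 from the number): 13 − 7 = 6.
Quality carries through unchanged, so the simple form is a major sixth.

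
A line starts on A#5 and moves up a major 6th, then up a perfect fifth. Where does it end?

Up a major sixth from A#5: F##6 (9 semitones up).
F##6 up a perfect fifth → C##7 (7 semitones).

C##7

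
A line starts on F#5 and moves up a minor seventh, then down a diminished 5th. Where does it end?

A#5

Up a minor seventh from F#5: E6 (10 semitones up).
A diminished fifth down from E6 is A#5.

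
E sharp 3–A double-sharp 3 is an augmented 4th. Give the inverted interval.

diminished 5th

Inverted interval numbers add to nine, so a fourth pairs with a fifth (4 + 5 = 9).
And augmented becomes diminished under inversion, so we get a diminished fifth.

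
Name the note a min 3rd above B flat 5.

D flat 6

The third takes the letter from B up to D.
Moving 3 semitones up from Bb5 (the size of a minor third) reaches Db6.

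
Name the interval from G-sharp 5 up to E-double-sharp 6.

G to E spans six letter names (G-A-B-C-D-E): a sixth.
The major sixth is 9 semitones; here we have 10, one semitone wider: augmented.

A6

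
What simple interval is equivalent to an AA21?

Subtracting seven from the interval number removes an octave: 21 − 14 = 7.
That makes a doubly augmented twenty-first a compound doubly augmented seventh — 2 octaves plus a doubly augmented seventh.

AA7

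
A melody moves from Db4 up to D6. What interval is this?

augmented fifteenth

D to D is the same letter name, plus 2 octaves, so the interval is some kind of fifteenth.
A perfect fifteenth would be 24 semitones; Db4 to D6 is 25, one semitone wider, so the interval is augmented.
(Equivalently, a compound augmented octave: an augmented octave plus an octave.)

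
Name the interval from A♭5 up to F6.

A to F spans six letter names (A-B-C-D-E-F): a sixth.
Counting semitones, Ab5→F6 is 9, which is the major sixth.

major sixth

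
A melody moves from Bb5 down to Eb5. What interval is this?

P5

Descending from Bb5 to Eb5 is the same interval as ascending Eb5 to Bb5.
E to B spans five letter names (E-F-G-A-B) — that makes it a fifth of some quality.
Eb5 to Bb5 is 7 semitones, matching the perfect fifth exactly, so the quality is perfect.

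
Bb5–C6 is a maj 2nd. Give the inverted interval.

minor seventh

Interval numbers invert to sum to nine: 2 + 7 = 9, so a second inverts to a seventh.
And major becomes minor under inversion, so we get a minor seventh.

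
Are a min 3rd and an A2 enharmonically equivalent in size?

A minor third = 3 semitones = an augmented second; enharmonically equal.

Yes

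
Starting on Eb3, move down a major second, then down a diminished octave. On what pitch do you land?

A major second down from Eb3 is Db3.
A diminished octave down from Db3 is D2.

D2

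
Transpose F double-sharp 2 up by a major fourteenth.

The fourteenth's letter: F up seven letter names plus an octave → E.
A major fourteenth spans 23 semitones, so from F##2 the target pitch is E##4.

E double-sharp 4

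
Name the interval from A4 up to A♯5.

augmented octave

A to A is the same letter name, plus an octave — that makes it an octave of some quality.
The perfect octave is 12 semitones; here we have 13, one semitone wider: augmented.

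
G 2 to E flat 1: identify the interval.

major 10th

Descending from G2 to Eb1 is the same interval as ascending Eb1 to G2.
E to G spans three letter names (E-F-G), plus an octave — that makes it a tenth of some quality.
Eb1 to G2 is 16 semitones, matching the major tenth exactly, so the quality is major.
(Equivalently, a compound major third: a major third plus an octave.)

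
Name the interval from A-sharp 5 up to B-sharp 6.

A to B spans two letter names (A-B), plus an octave: a ninth.
A#5 to B#6 is 14 semitones, matching the major ninth exactly, so the quality is major.
(Equivalently, a compound major second: a major second plus an octave.)

major 9th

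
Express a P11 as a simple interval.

Each octave removed subtracts seven from the number: 11 − 7 = 4.
That makes a perfect eleventh a compound perfect fourth — an octave plus a perfect fourth.

P4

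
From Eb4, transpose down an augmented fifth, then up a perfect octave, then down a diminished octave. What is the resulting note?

Eb4 down an augmented fifth → Abb3 (8 semitones).
Abb3 up a perfect octave → Abb4 (12 semitones).
A diminished octave down from Abb4 is Ab3.

Ab3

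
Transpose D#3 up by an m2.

E3

The second takes the letter from D up to E.
A minor second spans 1 semitone, so from D#3 the target pitch is E3.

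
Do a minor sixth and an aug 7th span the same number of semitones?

No

A minor sixth spans 8 semitones; an augmented seventh spans 12 semitones. They differ by 4.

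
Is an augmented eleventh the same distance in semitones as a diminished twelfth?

Yes

Both span 18 semitones: an augmented eleventh and a diminished twelfth are the same chromatic distance.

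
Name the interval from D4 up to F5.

minor tenth

D to F spans three letter names (D-E-F), plus an octave: a tenth.
A major tenth would be 16 semitones, but D4 to F5 is 15 — one semitone narrower, making it a minor tenth.
(Equivalently, a compound minor third: a minor third plus an octave.)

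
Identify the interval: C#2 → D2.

C to D spans two letter names (C-D): a second.
A major second would be 2 semitones, but C#2 to D2 is 1 — one semitone narrower, making it a minor second.

minor second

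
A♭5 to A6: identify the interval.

augmented octave

A to A is the same letter name, plus an octave: an octave.
The perfect octave is 12 semitones; here we have 13, one semitone wider: augmented.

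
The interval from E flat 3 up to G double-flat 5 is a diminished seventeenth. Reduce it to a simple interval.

Subtracting seven from the interval number removes an octave: 17 − 14 = 3.
So a diminished seventeenth is 2 octaves plus a diminished third. The quality is unchanged.

diminished third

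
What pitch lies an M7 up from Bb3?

Counting seven letter names up from B lands on A.
Moving 11 semitones up from Bb3 (the size of a major seventh) reaches A4.

A4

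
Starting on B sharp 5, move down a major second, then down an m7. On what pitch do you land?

Down a major second from B#5: A#5 (2 semitones down).
A#5 down a minor seventh → B#4 (10 semitones).

B sharp 4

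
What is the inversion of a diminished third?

Interval numbers invert to sum to nine: 3 + 6 = 9, so a third inverts to a sixth.
And diminished becomes augmented under inversion, so we get an augmented sixth.

A6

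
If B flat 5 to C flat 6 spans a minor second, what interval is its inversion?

major 7th

The rule of nine gives the new number: 9 − 2 = 7, so a second becomes a seventh.
And minor becomes major under inversion, so we get a major seventh.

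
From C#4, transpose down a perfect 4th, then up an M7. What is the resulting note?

C#4 down a perfect fourth → G#3 (5 semitones).
A major seventh up from G#3 is F##4.

F##4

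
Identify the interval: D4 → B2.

Descending from D4 to B2 is the same interval as ascending B2 to D4.
B to D spans three letter names (B-C-D), plus an octave: a tenth.
B2 to D4 is 15 semitones, a half step short of the major tenth (16), so this is minor.
(Equivalently, a compound minor third: a minor third plus an octave.)

minor tenth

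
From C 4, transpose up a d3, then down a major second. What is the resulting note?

C4 up a diminished third → Ebb4 (2 semitones).
Down a major second from Ebb4: Dbb4 (2 semitones down).

D double-flat 4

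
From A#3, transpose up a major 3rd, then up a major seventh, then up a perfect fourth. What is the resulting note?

E##5

A#3 up a major third → C##4 (4 semitones).
C##4 up a major seventh → B##4 (11 semitones).
A perfect fourth up from B##4 is E##5.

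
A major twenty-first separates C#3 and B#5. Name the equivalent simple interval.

Take out 2 octaves (14 from the number): 21 − 14 = 7.
Quality carries through unchanged, so the simple form is a major seventh.

major 7th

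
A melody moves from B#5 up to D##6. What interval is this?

major third

B to D spans three letter names (B-C-D) — that makes it a third of some quality.
The major third spans 4 semitones, and B#5 to D##6 is exactly 4 semitones — so this is a major third.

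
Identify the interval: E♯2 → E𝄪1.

d8

Descending from E#2 to E##1 is the same interval as ascending E##1 to E#2.
E to E is the same letter name, plus an octave: an octave.
The perfect octave is 12 semitones; here we have 11, one semitone narrower: diminished.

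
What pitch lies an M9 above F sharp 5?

G sharp 6

Counting two letter names plus an octave up from F lands on G.
A major ninth is 14 semitones; 14 semitones up from F#5 gives G#6.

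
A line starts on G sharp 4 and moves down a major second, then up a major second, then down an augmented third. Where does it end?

G#4 down a major second → F#4 (2 semitones).
A major second up from F#4 is G#4.
Down an augmented third from G#4: Eb4 (5 semitones down).

E flat 4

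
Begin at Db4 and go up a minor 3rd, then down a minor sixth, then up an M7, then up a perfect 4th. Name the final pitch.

Up a minor third from Db4: Fb4 (3 semitones up).
A minor sixth down from Fb4 is Ab3.
A major seventh up from Ab3 is G4.
Up a perfect fourth from G4: C5 (5 semitones up).

C5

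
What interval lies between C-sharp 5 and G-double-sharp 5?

C to G spans five letter names (C-D-E-F-G) — that makes it a fifth of some quality.
A perfect fifth would be 7 semitones; C#5 to G##5 is 8, one semitone wider, so the interval is augmented.

A5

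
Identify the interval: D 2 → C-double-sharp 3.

D to C spans seven letter names (D-E-F-G-A-B-C) — that makes it a seventh of some quality.
A major seventh would be 11 semitones; D2 to C##3 is 12, one semitone wider, so the interval is augmented.

augmented seventh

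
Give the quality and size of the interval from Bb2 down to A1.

minor 9th

Descending from Bb2 to A1 is the same interval as ascending A1 to Bb2.
A to B spans two letter names (A-B), plus an octave: a ninth.
A major ninth would be 14 semitones, but A1 to Bb2 is 13 — one semitone narrower, making it a minor ninth.
(Equivalently, a compound minor second: a minor second plus an octave.)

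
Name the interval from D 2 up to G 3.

perfect eleventh

D to G spans four letter names (D-E-F-G), plus an octave: an eleventh.
D2 to G3 is 17 semitones, matching the perfect eleventh exactly, so the quality is perfect.
(Equivalently, a compound perfect fourth: a perfect fourth plus an octave.)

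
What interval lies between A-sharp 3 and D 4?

A to D spans four letter names (A-B-C-D), so the interval is some kind of fourth.
The perfect fourth is 5 semitones; here we have 4, one semitone narrower: diminished.

d4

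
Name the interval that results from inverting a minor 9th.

First reduce the compound minor ninth to its simple form, a minor second.
Inverted interval numbers add to nine, so a second pairs with a seventh (2 + 7 = 9).
And minor becomes major under inversion, so we get a major seventh.

major seventh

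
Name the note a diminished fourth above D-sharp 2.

G 2

The fourth takes the letter from D up to G.
A diminished fourth is 4 semitones; 4 semitones up from D#2 gives G2.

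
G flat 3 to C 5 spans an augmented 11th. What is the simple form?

Subtracting seven from the interval number removes an octave: 11 − 7 = 4.
Quality carries through unchanged, so the simple form is an augmented fourth.

A4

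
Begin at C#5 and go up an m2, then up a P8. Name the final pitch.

C#5 up a minor second → D5 (1 semitone).
D5 up a perfect octave → D6 (12 semitones).

D6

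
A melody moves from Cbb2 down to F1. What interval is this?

dd5

Descending from Cbb2 to F1 is the same interval as ascending F1 to Cbb2.
F to C spans five letter names (F-G-A-B-C) — that makes it a fifth of some quality.
A perfect fifth would be 7 semitones; F1 to Cbb2 is 5, two semitones narrower, so the interval is doubly diminished.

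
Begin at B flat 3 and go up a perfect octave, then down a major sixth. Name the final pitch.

D flat 4

A perfect octave up from Bb3 is Bb4.
Bb4 down a major sixth → Db4 (9 semitones).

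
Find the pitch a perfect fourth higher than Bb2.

Eb3

Four letter names up from B: E.
A perfect fourth is 5 semitones; 5 semitones up from Bb2 gives Eb3.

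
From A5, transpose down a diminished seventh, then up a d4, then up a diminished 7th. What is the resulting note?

A5 down a diminished seventh → B#4 (9 semitones).
A diminished fourth up from B#4 is E5.
Up a diminished seventh from E5: Db6 (9 semitones up).

Db6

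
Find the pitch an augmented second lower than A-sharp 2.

G 2

The second takes the letter from A down to G.
An augmented second spans 3 semitones, so from A#2 the target pitch is G2.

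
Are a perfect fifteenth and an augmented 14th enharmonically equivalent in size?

Yes

A perfect fifteenth = 24 semitones = an augmented fourteenth; enharmonically equal.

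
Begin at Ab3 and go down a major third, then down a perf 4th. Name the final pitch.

A major third down from Ab3 is Fb3.
A perfect fourth down from Fb3 is Cb3.

Cb3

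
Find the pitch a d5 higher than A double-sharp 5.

Counting five letter names up from A lands on E.
Moving 6 semitones up from A##5 (the size of a diminished fifth) reaches E#6.

E sharp 6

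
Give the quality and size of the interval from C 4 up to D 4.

major second

C to D spans two letter names (C-D) — that makes it a second of some quality.
C4 to D4 is 2 semitones, matching the major second exactly, so the quality is major.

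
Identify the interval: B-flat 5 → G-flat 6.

B to G spans six letter names (B-C-D-E-F-G), so the interval is some kind of sixth.
At 8 semitones, Bb5→Gb6 falls one short of a major sixth: minor.

minor 6th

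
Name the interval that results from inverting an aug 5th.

diminished 4th

Inverted interval numbers add to nine, so a fifth pairs with a fourth (5 + 4 = 9).
The quality also flips — augmented becomes diminished — giving a diminished fourth.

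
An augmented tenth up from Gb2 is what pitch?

Three letters up from G (plus an octave) reaches B.
An augmented tenth spans 17 semitones, so from Gb2 the target pitch is B3.

B3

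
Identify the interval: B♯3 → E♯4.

B to E spans four letter names (B-C-D-E), so the interval is some kind of fourth.
B#3 to E#4 is 5 semitones, matching the perfect fourth exactly, so the quality is perfect.

perfect 4th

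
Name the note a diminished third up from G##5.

Three letter names up from G: B.
A diminished third is 2 semitones; 2 semitones up from G##5 gives B5.

B5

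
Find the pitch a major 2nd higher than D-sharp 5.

E-sharp 5

Counting two letter names up from D lands on E.
Moving 2 semitones up from D#5 (the size of a major second) reaches E#5.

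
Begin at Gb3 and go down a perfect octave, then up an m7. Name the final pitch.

Fb3

A perfect octave down from Gb3 is Gb2.
Up a minor seventh from Gb2: Fb3 (10 semitones up).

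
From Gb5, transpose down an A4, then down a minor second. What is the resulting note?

Gb5 down an augmented fourth → Dbb5 (6 semitones).
Dbb5 down a minor second → Cb5 (1 semitone).

Cb5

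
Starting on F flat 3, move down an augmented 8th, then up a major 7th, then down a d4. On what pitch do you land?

An augmented octave down from Fb3 is Fbb2.
Up a major seventh from Fbb2: Ebb3 (11 semitones up).
Down a diminished fourth from Ebb3: Bb2 (4 semitones down).

B flat 2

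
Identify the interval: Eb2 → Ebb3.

diminished octave

E to E is the same letter name, plus an octave: an octave.
The perfect octave is 12 semitones; here we have 11, one semitone narrower: diminished.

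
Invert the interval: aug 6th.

The rule of nine gives the new number: 9 − 6 = 3, so a sixth becomes a third.
The quality also flips — augmented becomes diminished — giving a diminished third.

d3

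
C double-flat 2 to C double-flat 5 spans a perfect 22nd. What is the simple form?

Take out 2 octaves (14 from the number): 22 − 14 = 8.
Quality carries through unchanged, so the simple form is a perfect octave.

perfect octave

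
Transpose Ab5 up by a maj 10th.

Three letters up from A (plus an octave) reaches C.
Moving 16 semitones up from Ab5 (the size of a major tenth) reaches C7.

C7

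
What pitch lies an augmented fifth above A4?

E#5

Five letter names up from A: E.
An augmented fifth is 8 semitones; 8 semitones up from A4 gives E#5.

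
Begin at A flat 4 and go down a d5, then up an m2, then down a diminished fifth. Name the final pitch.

Ab4 down a diminished fifth → D4 (6 semitones).
A minor second up from D4 is Eb4.
A diminished fifth down from Eb4 is A3.

A 3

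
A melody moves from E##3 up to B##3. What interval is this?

perfect 5th

E to B spans five letter names (E-F-G-A-B) — that makes it a fifth of some quality.
E##3 to B##3 is 7 semitones, matching the perfect fifth exactly, so the quality is perfect.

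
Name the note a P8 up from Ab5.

The letter stays A (same as the start), shifted an octave up.
Moving 12 semitones up from Ab5 (the size of a perfect octave) reaches Ab6.

Ab6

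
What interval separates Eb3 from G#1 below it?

diminished thirteenth

Descending from Eb3 to G#1 is the same interval as ascending G#1 to Eb3.
G to E spans six letter names (G-A-B-C-D-E), plus an octave, so the interval is some kind of thirteenth.
G#1 to Eb3 spans 19 semitones — two semitones narrower than the major thirteenth (21) — giving a diminished thirteenth.
(Equivalently, a compound diminished sixth: a diminished sixth plus an octave.)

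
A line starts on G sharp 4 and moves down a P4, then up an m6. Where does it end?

B 4

G#4 down a perfect fourth → D#4 (5 semitones).
A minor sixth up from D#4 is B4.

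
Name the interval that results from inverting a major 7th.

Inverted interval numbers add to nine, so a seventh pairs with a second (7 + 2 = 9).
Quality inverts too: major becomes minor. That makes the inversion a minor second.

minor 2nd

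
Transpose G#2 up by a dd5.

Counting five letter names up from G lands on D.
A doubly diminished fifth is 5 semitones; 5 semitones up from G#2 gives Db3.

Db3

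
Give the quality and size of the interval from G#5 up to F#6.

minor 7th

G to F spans seven letter names (G-A-B-C-D-E-F): a seventh.
G#5 to F#6 is 10 semitones, a half step short of the major seventh (11), so this is minor.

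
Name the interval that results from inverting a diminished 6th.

The rule of nine gives the new number: 9 − 6 = 3, so a sixth becomes a third.
Quality inverts too: diminished becomes augmented. That makes the inversion an augmented third.

A3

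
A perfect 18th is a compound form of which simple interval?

Take out 2 octaves (14 from the number): 18 − 14 = 4.
So a perfect eighteenth is 2 octaves plus a perfect fourth. The quality is unchanged.

perfect fourth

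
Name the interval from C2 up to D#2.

A2

C to D spans two letter names (C-D), so the interval is some kind of second.
C2 to D#2 spans 3 semitones — one semitone wider than the major second (2) — giving an augmented second.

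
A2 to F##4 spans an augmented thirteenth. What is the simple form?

Subtracting seven from the interval number removes an octave: 13 − 7 = 6.
That makes an augmented thirteenth a compound augmented sixth — an octave plus an augmented sixth.

augmented 6th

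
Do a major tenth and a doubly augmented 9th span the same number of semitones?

A major tenth spans 16 semitones, and a doubly augmented ninth also spans 16 semitones — they're enharmonic.

Yes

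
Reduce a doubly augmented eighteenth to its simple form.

Take out 2 octaves (14 from the number): 18 − 14 = 4.
So a doubly augmented eighteenth is 2 octaves plus a doubly augmented fourth. The quality is unchanged.

AA4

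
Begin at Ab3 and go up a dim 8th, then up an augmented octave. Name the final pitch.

Ab5

A diminished octave up from Ab3 is Abb4.
An augmented octave up from Abb4 is Ab5.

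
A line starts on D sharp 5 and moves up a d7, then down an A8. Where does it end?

C flat 5

D#5 up a diminished seventh → C6 (9 semitones).
C6 down an augmented octave → Cb5 (13 semitones).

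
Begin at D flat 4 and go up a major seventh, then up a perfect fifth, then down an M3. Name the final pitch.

E flat 5

Db4 up a major seventh → C5 (11 semitones).
C5 up a perfect fifth → G5 (7 semitones).
G5 down a major third → Eb5 (4 semitones).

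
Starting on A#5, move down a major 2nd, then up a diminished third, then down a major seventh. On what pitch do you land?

Down a major second from A#5: G#5 (2 semitones down).
G#5 up a diminished third → Bb5 (2 semitones).
A major seventh down from Bb5 is Cb5.

Cb5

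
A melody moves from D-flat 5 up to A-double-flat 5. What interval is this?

diminished 5th

D to A spans five letter names (D-E-F-G-A) — that makes it a fifth of some quality.
Db5 to Abb5 spans 6 semitones — one semitone narrower than the perfect fifth (7) — giving a diminished fifth.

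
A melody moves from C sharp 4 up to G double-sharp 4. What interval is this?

augmented 5th

C to G spans five letter names (C-D-E-F-G), so the interval is some kind of fifth.
A perfect fifth would be 7 semitones; C#4 to G##4 is 8, one semitone wider, so the interval is augmented.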